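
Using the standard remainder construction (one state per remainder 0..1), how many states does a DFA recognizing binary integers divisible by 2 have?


Divisibility by 2 is tracked via the remainder mod 2: 0, 1, ..., 1
The construction assigns one state to each remainder
Number of remainders = 2

2


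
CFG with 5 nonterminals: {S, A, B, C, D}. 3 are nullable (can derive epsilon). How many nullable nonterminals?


Nonterminals: {S, A, B, C, D}
A nonterminal is nullable if it can derive epsilon
Counting nullable nonterminals: 3
Total nullable = 3

3


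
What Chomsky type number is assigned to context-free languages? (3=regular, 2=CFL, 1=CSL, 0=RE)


Chomsky hierarchy levels:
  Type 3: Regular (DFA/NFA/regex)
  Type 2: Context-free (PDA)
  Type 1: Context-sensitive
  Type 0: Recursively enumerable (TM)
'context-free' corresponds to Type 2

2


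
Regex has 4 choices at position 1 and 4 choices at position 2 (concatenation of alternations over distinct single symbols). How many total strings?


First group: 4 alternatives
Second group: 4 alternatives
Concatenation: each choice from group 1 pairs with each from group 2
Total = 4 x 4 = 16

16


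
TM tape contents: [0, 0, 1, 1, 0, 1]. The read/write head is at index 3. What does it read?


Tape: [0, 0, 1, 1, 0, 1]
Positions: 0 1 2 3 4 5
Values:    0 0 1 1 0 1
Head at position 3
tape[3] = 1

1


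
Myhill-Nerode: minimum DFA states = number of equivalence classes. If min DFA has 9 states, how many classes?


Myhill-Nerode theorem:
Number of equivalence classes = number of states in minimal DFA
Minimal DFA states = 9
Therefore equivalence classes = 9

9


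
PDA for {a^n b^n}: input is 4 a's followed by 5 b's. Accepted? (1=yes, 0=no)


Language requires equal numbers of a's and b's
PDA pushes for each 'a', pops for each 'b'
Number of a's = 4
Number of b's = 5
4 != 5 -> Reject

0


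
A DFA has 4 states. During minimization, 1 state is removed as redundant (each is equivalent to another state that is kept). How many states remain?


Original DFA: 4 states
Redundant states removed: 1
Minimized states = original - removed
= 4 - 1
= 3

3


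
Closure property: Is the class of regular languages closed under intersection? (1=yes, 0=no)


Regular languages are closed under all standard operations:
- Union: Yes (product construction)
- Intersection: Yes (product construction)
- Complement: Yes (swap accept/reject)
- Concatenation: Yes (NFA construction)
Operation: intersection -> Closed

1


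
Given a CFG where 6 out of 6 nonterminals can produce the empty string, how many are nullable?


Nonterminals: {S, A, B, C, D, E}
A nonterminal is nullable if it can derive epsilon
Counting nullable nonterminals: 6
Total nullable = 6

6


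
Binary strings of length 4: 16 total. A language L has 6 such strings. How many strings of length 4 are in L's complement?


Alphabet: {0,1}
String length: 4
Total strings of length 4 = 2^4 = 16
Strings in L = 6
Complement = total - |L|
= 16 - 6
= 10

10


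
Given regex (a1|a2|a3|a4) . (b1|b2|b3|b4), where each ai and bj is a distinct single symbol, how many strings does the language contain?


First group: 4 alternatives
Second group: 4 alternatives
Concatenation: each choice from group 1 pairs with each from group 2
Total = 4 x 4 = 16

16


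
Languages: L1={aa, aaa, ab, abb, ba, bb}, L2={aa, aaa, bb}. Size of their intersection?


L1 = {aa, aaa, ab, abb, ba, bb}
L2 = {aa, aaa, bb}
Checking each string in L1 against L2:
  'aa': in L2? Yes
  'aaa': in L2? Yes
  'ab': in L2? No
  'abb': in L2? No
  'ba': in L2? No
  'bb': in L2? Yes
Intersection = {aa, aaa, bb}
|L1 ∩ L2| = 3

3


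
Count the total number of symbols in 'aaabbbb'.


String: 'aaabbbb'
Counting characters:
  'a' appears 3 time(s)
  'b' appears 4 time(s)
Total length = 3 + 4 = 7

7


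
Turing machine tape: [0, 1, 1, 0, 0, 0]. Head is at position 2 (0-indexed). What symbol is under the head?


Tape: [0, 1, 1, 0, 0, 0]
Positions: 0 1 2 3 4 5
Values:    0 1 1 0 0 0
Head at position 2
tape[2] = 1

1


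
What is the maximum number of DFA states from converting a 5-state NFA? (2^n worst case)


NFA has 5 states
Subset construction: each DFA state = subset of NFA states
Maximum subsets = 2^5
2^5 = 32

32


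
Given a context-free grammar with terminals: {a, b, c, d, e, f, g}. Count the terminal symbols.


Terminal symbols: a, b, c, d, e, f, g
Counting each: a (#1), b (#2), c (#3), d (#4), e (#5), f (#6), g (#7)
Total = 7

7


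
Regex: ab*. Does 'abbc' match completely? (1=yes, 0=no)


Pattern: ab*
String: 'abbc'
Pattern requires: exactly one 'a' followed by zero or more 'b's
First char is 'a' -> OK
Rest 'bbc': all b's? No
Result: 0

0


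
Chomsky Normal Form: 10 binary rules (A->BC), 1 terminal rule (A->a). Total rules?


CNF allows two rule forms:
  A -> BC (binary): 10 rules
  A -> a (terminal): 1 rule
Total = 10 + 1 = 11

11


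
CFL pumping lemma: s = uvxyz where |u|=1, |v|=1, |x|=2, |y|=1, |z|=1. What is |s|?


|s| = |u| + |v| + |x| + |y| + |z|
= 1 + 1 + 2 + 1 + 1
= 2 + 2 + 2
= 4 + 2
= 6

6


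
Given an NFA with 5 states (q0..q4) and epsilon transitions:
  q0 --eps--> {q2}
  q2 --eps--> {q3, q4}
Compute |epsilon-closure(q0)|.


Starting from q0
Initialize closure = {q0}
Follow epsilon from q0 -> add q2
Follow epsilon from q2 -> add q3
Follow epsilon from q2 -> add q4
Final closure: {q0, q2, q3, q4}
Size = 4

4


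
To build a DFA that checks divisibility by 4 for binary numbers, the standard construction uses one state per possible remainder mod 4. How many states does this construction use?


Divisibility by 4 is tracked via the remainder mod 4: 0, 1, ..., 3
The construction assigns one state to each remainder
Number of remainders = 4

4


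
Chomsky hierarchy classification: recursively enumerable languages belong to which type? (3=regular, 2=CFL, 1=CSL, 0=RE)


Chomsky hierarchy levels:
  Type 3: Regular (DFA/NFA/regex)
  Type 2: Context-free (PDA)
  Type 1: Context-sensitive
  Type 0: Recursively enumerable (TM)
'recursively enumerable' corresponds to Type 0

0


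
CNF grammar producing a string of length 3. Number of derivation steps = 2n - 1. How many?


Chomsky Normal Form derivation:
String length n = 3
Each step either:
  - Splits a nonterminal into two (n-1 such steps)
  - Converts a nonterminal to terminal (n such steps)
Total = (n-1) + n = 2n - 1
= 2(3) - 1
= 6 - 1
= 5

5


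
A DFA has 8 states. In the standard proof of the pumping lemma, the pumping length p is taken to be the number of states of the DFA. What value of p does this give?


Pumping lemma for regular languages (standard proof):
Take p = |Q|, the number of DFA states.
Any string of length >= |Q| passes through |Q|+1 states while reading its first |Q| symbols,
so by pigeonhole some state repeats, giving the loop that can be pumped.
Here |Q| = 8
Therefore the proof uses p = 8

8


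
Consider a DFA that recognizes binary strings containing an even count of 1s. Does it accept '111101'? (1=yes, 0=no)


DFA has 2 states: q_even (start, accept=yes) and q_odd
Processing string '111101' character by character:
  Position 0: read '1', 1-count=1 -> q_odd
  Position 1: read '1', 1-count=2 -> q_even
  Position 2: read '1', 1-count=3 -> q_odd
  Position 3: read '1', 1-count=4 -> q_even
  Position 4: read '0', 1-count=4 -> q_even (no change)
  Position 5: read '1', 1-count=5 -> q_odd
Final state: q_odd, total 1s = 5 (odd); the DFA requires an even count -> reject

0


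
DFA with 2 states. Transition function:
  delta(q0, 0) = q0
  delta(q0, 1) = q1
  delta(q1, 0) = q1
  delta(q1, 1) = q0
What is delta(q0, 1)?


Looking up transition function:
delta(q0, 1) in the table
Row: q0, Column: 1
Result: q1

q1


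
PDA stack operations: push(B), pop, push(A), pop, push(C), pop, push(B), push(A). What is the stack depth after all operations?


Tracing stack operations:
  push(B) -> stack = [B], depth=1
  pop -> removed B, stack = [], depth=0
  push(A) -> stack = [A], depth=1
  pop -> removed A, stack = [], depth=0
  push(C) -> stack = [C], depth=1
  pop -> removed C, stack = [], depth=0
  push(B) -> stack = [B], depth=1
  push(A) -> stack = [B,A], depth=2
Final depth = 2

2


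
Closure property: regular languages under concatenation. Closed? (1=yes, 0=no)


Regular languages are closed under:
- Union (DFA product construction)
- Intersection (DFA product construction)
- Complement (swap accept/reject states)
- Concatenation (NFA construction)
- Kleene star (NFA construction)
concatenation is in this list
Therefore: closed

1


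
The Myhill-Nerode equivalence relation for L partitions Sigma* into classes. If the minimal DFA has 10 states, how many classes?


Myhill-Nerode theorem:
Number of equivalence classes = number of states in minimal DFA
Minimal DFA states = 10
Therefore equivalence classes = 10

10


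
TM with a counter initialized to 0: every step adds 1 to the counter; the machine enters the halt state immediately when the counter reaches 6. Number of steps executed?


Counter starts at 0. Counting sequence:
  Step 1: counter = 1
  Step 2: counter = 2
  Step 3: counter = 3
  Step 4: counter = 4
  Step 5: counter = 5
  Step 6: counter = 6
Counter reached 6 -> halt
Total steps = 6

6


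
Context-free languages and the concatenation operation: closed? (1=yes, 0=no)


CFL closure properties:
  Closed under: union, concatenation, Kleene star
  NOT closed under: intersection, complement
Operation 'concatenation' is in closed list -> Yes (closed)

1


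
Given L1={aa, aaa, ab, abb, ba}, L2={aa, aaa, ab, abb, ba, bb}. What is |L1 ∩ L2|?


L1 = {aa, aaa, ab, abb, ba}
L2 = {aa, aaa, ab, abb, ba, bb}
Checking each string in L1 against L2:
  'aa': in L2? Yes
  'aaa': in L2? Yes
  'ab': in L2? Yes
  'abb': in L2? Yes
  'ba': in L2? Yes
Intersection = {aa, aaa, ab, abb, ba}
|L1 ∩ L2| = 5

5


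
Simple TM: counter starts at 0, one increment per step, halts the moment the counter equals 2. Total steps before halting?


Counter starts at 0. Counting sequence:
  Step 1: counter = 1
  Step 2: counter = 2
Counter reached 2 -> halt
Total steps = 2

2


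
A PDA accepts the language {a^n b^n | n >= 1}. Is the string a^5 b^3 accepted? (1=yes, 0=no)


Language requires equal numbers of a's and b's
PDA pushes for each 'a', pops for each 'b'
Number of a's = 5
Number of b's = 3
5 != 3 -> Reject

0


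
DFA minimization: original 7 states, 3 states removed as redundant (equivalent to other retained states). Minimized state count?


Original DFA: 7 states
Redundant states removed: 3
Minimized states = original - removed
= 7 - 3
= 4

4


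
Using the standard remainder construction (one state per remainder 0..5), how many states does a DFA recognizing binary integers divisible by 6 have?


Divisibility by 6 is tracked via the remainder mod 6: 0, 1, ..., 5
The construction assigns one state to each remainder
Number of remainders = 6

6


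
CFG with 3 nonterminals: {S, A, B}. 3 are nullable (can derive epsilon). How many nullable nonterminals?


Nonterminals: {S, A, B}
A nonterminal is nullable if it can derive epsilon
Counting nullable nonterminals: 3
Total nullable = 3

3


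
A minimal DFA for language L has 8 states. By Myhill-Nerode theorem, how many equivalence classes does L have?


Myhill-Nerode theorem:
Number of equivalence classes = number of states in minimal DFA
Minimal DFA states = 8
Therefore equivalence classes = 8

8


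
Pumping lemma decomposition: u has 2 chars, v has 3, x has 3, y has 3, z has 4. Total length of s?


|s| = |u| + |v| + |x| + |y| + |z|
= 2 + 3 + 3 + 3 + 4
= 5 + 3 + 7
= 8 + 7
= 15

15


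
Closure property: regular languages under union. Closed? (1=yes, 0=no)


Regular languages are closed under:
- Union (DFA product construction)
- Intersection (DFA product construction)
- Complement (swap accept/reject states)
- Concatenation (NFA construction)
- Kleene star (NFA construction)
union is in this list
Therefore: closed

1


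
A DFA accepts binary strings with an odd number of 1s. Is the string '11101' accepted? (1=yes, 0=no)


DFA has 2 states: q_even (start, accept=no) and q_odd
Processing string '11101' character by character:
  Position 0: read '1', 1-count=1 -> q_odd
  Position 1: read '1', 1-count=2 -> q_even
  Position 2: read '1', 1-count=3 -> q_odd
  Position 3: read '0', 1-count=3 -> q_odd (no change)
  Position 4: read '1', 1-count=4 -> q_even
Final state: q_even, total 1s = 4 (even); the DFA requires an odd count -> reject

0


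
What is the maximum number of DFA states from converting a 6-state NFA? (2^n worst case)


NFA has 6 states
Subset construction: each DFA state = subset of NFA states
Maximum subsets = 2^6
2^6 = 64

64


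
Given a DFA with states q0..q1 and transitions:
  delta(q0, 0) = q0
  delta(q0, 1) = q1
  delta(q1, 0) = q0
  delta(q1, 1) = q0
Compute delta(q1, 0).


Looking up transition function:
delta(q1, 0) in the table
Row: q1, Column: 0
Result: q0

q0


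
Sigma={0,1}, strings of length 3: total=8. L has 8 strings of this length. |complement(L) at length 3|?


Alphabet: {0,1}
String length: 3
Total strings of length 3 = 2^3 = 8
Strings in L = 8
Complement = total - |L|
= 8 - 8
= 0

0


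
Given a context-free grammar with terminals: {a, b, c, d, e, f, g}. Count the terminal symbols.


Terminal symbols: a, b, c, d, e, f, g
Counting each: a (#1), b (#2), c (#3), d (#4), e (#5), f (#6), g (#7)
Total = 7

7


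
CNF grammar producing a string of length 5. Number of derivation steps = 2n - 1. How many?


Chomsky Normal Form derivation:
String length n = 5
Each step either:
  - Splits a nonterminal into two (n-1 such steps)
  - Converts a nonterminal to terminal (n such steps)
Total = (n-1) + n = 2n - 1
= 2(5) - 1
= 10 - 1
= 9

9


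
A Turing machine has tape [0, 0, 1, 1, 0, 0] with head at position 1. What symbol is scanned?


Tape: [0, 0, 1, 1, 0, 0]
Positions: 0 1 2 3 4 5
Values:    0 0 1 1 0 0
Head at position 1
tape[1] = 0

0


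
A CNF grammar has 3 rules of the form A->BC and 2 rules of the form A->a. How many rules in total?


CNF allows two rule forms:
  A -> BC (binary): 3 rules
  A -> a (terminal): 2 rules
Total = 3 + 2 = 5

5


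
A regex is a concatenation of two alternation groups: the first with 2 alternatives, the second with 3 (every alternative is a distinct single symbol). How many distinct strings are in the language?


First group: 2 alternatives
Second group: 3 alternatives
Concatenation: each choice from group 1 pairs with each from group 2
Total = 2 x 3 = 6

6


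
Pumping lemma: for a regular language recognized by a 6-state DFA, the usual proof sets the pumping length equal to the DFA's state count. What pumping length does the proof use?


Pumping lemma for regular languages (standard proof):
Take p = |Q|, the number of DFA states.
Any string of length >= |Q| passes through |Q|+1 states while reading its first |Q| symbols,
so by pigeonhole some state repeats, giving the loop that can be pumped.
Here |Q| = 6
Therefore the proof uses p = 6

6


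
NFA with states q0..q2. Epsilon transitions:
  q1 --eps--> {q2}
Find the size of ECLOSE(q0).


Starting from q0
Initialize closure = {q0}
q0 has no outgoing epsilon transitions -> nothing to add
Final closure: {q0}
Size = 1

1


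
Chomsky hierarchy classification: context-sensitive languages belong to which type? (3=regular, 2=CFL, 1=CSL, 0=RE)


Chomsky hierarchy levels:
  Type 3: Regular (DFA/NFA/regex)
  Type 2: Context-free (PDA)
  Type 1: Context-sensitive
  Type 0: Recursively enumerable (TM)
'context-sensitive' corresponds to Type 1

1


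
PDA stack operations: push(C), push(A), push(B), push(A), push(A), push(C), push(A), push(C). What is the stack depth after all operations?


Tracing stack operations:
  push(C) -> stack = [C], depth=1
  push(A) -> stack = [C,A], depth=2
  push(B) -> stack = [C,A,B], depth=3
  push(A) -> stack = [C,A,B,A], depth=4
  push(A) -> stack = [C,A,B,A,A], depth=5
  push(C) -> stack = [C,A,B,A,A,C], depth=6
  push(A) -> stack = [C,A,B,A,A,C,A], depth=7
  push(C) -> stack = [C,A,B,A,A,C,A,C], depth=8
Final depth = 8

8


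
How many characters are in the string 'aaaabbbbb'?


String: 'aaaabbbbb'
Counting characters:
  'a' appears 4 time(s)
  'b' appears 5 time(s)
Total length = 4 + 5 = 9

9


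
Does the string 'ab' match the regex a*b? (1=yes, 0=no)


Pattern: a*b
String: 'ab'
Pattern requires: zero or more 'a's followed by exactly one 'b'
Found 1 leading 'a's
Remaining: 'b'
Remaining is exactly 'b' -> match
Result: 1

1


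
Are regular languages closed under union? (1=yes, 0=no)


Regular languages are closed under:
- Union (DFA product construction)
- Intersection (DFA product construction)
- Complement (swap accept/reject states)
- Concatenation (NFA construction)
- Kleene star (NFA construction)
union is in this list
Therefore: closed

1


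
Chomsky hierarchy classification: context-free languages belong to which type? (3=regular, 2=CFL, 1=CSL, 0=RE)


Chomsky hierarchy levels:
  Type 3: Regular (DFA/NFA/regex)
  Type 2: Context-free (PDA)
  Type 1: Context-sensitive
  Type 0: Recursively enumerable (TM)
'context-free' corresponds to Type 2

2


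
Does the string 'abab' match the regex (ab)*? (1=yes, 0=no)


Pattern: (ab)*
String: 'abab'
Pattern requires: zero or more repetitions of 'ab'
Pairs: ['ab', 'ab']
All pairs are 'ab'? Yes
Result: 1

1


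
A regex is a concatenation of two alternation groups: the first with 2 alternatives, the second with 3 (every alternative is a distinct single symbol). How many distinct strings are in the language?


First group: 2 alternatives
Second group: 3 alternatives
Concatenation: each choice from group 1 pairs with each from group 2
Total = 2 x 3 = 6

6


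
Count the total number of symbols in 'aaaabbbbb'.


String: 'aaaabbbbb'
Counting characters:
  'a' appears 4 time(s)
  'b' appears 5 time(s)
Total length = 4 + 5 = 9

9


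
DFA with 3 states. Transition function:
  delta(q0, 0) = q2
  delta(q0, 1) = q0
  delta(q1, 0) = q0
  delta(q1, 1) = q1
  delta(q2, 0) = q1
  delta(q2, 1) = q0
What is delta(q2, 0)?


Looking up transition function:
delta(q2, 0) in the table
Row: q2, Column: 0
Result: q1

q1


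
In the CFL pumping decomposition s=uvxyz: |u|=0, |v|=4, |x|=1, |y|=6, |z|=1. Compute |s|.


|s| = |u| + |v| + |x| + |y| + |z|
= 0 + 4 + 1 + 6 + 1
= 4 + 1 + 7
= 5 + 7
= 12

12


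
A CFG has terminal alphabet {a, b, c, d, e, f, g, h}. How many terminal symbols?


Terminal symbols: a, b, c, d, e, f, g, h
Counting each: a (#1), b (#2), c (#3), d (#4), e (#5), f (#6), g (#7), h (#8)
Total = 8

8


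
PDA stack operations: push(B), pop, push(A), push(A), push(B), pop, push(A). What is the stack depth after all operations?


Tracing stack operations:
  push(B) -> stack = [B], depth=1
  pop -> removed B, stack = [], depth=0
  push(A) -> stack = [A], depth=1
  push(A) -> stack = [A,A], depth=2
  push(B) -> stack = [A,A,B], depth=3
  pop -> removed B, stack = [A,A], depth=2
  push(A) -> stack = [A,A,A], depth=3
Final depth = 3

3


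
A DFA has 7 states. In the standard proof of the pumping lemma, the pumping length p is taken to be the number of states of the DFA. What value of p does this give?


Pumping lemma for regular languages (standard proof):
Take p = |Q|, the number of DFA states.
Any string of length >= |Q| passes through |Q|+1 states while reading its first |Q| symbols,
so by pigeonhole some state repeats, giving the loop that can be pumped.
Here |Q| = 7
Therefore the proof uses p = 7

7


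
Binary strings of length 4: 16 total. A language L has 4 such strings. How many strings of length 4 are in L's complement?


Alphabet: {0,1}
String length: 4
Total strings of length 4 = 2^4 = 16
Strings in L = 4
Complement = total - |L|
= 16 - 4
= 12

12


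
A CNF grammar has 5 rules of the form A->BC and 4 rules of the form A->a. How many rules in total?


CNF allows two rule forms:
  A -> BC (binary): 5 rules
  A -> a (terminal): 4 rules
Total = 5 + 4 = 9

9


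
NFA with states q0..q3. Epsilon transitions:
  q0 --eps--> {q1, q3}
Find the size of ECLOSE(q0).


Starting from q0
Initialize closure = {q0}
Follow epsilon from q0 -> add q1
Follow epsilon from q0 -> add q3
Final closure: {q0, q1, q3}
Size = 3

3


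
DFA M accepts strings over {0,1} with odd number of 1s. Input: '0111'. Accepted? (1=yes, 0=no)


DFA has 2 states: q_even (start, accept=no) and q_odd
Processing string '0111' character by character:
  Position 0: read '0', 1-count=0 -> q_even (no change)
  Position 1: read '1', 1-count=1 -> q_odd
  Position 2: read '1', 1-count=2 -> q_even
  Position 3: read '1', 1-count=3 -> q_odd
Final state: q_odd, total 1s = 3 (odd); the DFA requires an odd count -> accept

1


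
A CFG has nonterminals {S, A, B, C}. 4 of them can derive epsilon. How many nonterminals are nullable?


Nonterminals: {S, A, B, C}
A nonterminal is nullable if it can derive epsilon
Counting nullable nonterminals: 4
Total nullable = 4

4


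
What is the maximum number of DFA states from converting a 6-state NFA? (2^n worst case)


NFA has 6 states
Subset construction: each DFA state = subset of NFA states
Maximum subsets = 2^6
2^6 = 64

64


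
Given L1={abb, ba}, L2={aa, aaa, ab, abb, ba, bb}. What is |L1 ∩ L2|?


L1 = {abb, ba}
L2 = {aa, aaa, ab, abb, ba, bb}
Checking each string in L1 against L2:
  'abb': in L2? Yes
  'ba': in L2? Yes
Intersection = {abb, ba}
|L1 ∩ L2| = 2

2


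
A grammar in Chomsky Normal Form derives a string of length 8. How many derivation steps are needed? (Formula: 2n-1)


Chomsky Normal Form derivation:
String length n = 8
Each step either:
  - Splits a nonterminal into two (n-1 such steps)
  - Converts a nonterminal to terminal (n such steps)
Total = (n-1) + n = 2n - 1
= 2(8) - 1
= 16 - 1
= 15

15


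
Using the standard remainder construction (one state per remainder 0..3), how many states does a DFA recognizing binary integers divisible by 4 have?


Divisibility by 4 is tracked via the remainder mod 4: 0, 1, ..., 3
The construction assigns one state to each remainder
Number of remainders = 4

4


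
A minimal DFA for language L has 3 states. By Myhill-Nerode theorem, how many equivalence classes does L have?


Myhill-Nerode theorem:
Number of equivalence classes = number of states in minimal DFA
Minimal DFA states = 3
Therefore equivalence classes = 3

3


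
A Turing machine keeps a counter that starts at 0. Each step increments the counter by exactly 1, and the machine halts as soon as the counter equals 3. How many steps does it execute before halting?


Counter starts at 0. Counting sequence:
  Step 1: counter = 1
  Step 2: counter = 2
  Step 3: counter = 3
Counter reached 3 -> halt
Total steps = 3

3


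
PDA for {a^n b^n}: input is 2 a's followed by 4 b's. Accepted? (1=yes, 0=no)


Language requires equal numbers of a's and b's
PDA pushes for each 'a', pops for each 'b'
Number of a's = 2
Number of b's = 4
2 != 4 -> Reject

0


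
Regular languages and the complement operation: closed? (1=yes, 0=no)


Regular languages are closed under all standard operations:
- Union: Yes (product construction)
- Intersection: Yes (product construction)
- Complement: Yes (swap accept/reject)
- Concatenation: Yes (NFA construction)
Operation: complement -> Closed

1


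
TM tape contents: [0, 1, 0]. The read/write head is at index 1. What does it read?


Tape: [0, 1, 0]
Positions: 0 1 2
Values:    0 1 0
Head at position 1
tape[1] = 1

1


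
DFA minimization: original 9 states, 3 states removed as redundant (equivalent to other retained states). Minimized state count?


Original DFA: 9 states
Redundant states removed: 3
Minimized states = original - removed
= 9 - 3
= 6

6


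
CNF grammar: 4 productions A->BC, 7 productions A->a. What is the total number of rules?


CNF allows two rule forms:
  A -> BC (binary): 4 rules
  A -> a (terminal): 7 rules
Total = 4 + 7 = 11

11


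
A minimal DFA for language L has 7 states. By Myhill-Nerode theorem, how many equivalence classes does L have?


Myhill-Nerode theorem:
Number of equivalence classes = number of states in minimal DFA
Minimal DFA states = 7
Therefore equivalence classes = 7

7


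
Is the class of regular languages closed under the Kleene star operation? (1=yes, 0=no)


Regular languages are closed under:
- Union (DFA product construction)
- Intersection (DFA product construction)
- Complement (swap accept/reject states)
- Concatenation (NFA construction)
- Kleene star (NFA construction)
Kleene star is in this list
Therefore: closed

1


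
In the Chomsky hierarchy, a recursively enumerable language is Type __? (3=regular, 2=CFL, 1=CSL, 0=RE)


Chomsky hierarchy levels:
  Type 3: Regular (DFA/NFA/regex)
  Type 2: Context-free (PDA)
  Type 1: Context-sensitive
  Type 0: Recursively enumerable (TM)
'recursively enumerable' corresponds to Type 0

0


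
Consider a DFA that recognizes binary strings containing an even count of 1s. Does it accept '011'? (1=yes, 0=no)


DFA has 2 states: q_even (start, accept=yes) and q_odd
Processing string '011' character by character:
  Position 0: read '0', 1-count=0 -> q_even (no change)
  Position 1: read '1', 1-count=1 -> q_odd
  Position 2: read '1', 1-count=2 -> q_even
Final state: q_even, total 1s = 2 (even); the DFA requires an even count -> accept

1


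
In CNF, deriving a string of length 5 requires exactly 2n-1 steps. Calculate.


Chomsky Normal Form derivation:
String length n = 5
Each step either:
  - Splits a nonterminal into two (n-1 such steps)
  - Converts a nonterminal to terminal (n such steps)
Total = (n-1) + n = 2n - 1
= 2(5) - 1
= 10 - 1
= 9

9


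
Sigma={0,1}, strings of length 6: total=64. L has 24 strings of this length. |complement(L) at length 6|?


Alphabet: {0,1}
String length: 6
Total strings of length 6 = 2^6 = 64
Strings in L = 24
Complement = total - |L|
= 64 - 24
= 40

40


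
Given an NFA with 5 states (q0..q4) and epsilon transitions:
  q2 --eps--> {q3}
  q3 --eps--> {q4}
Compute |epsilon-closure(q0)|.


Starting from q0
Initialize closure = {q0}
q0 has no outgoing epsilon transitions -> nothing to add
Final closure: {q0}
Size = 1

1


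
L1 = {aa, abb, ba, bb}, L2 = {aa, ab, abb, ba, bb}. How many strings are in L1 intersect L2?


L1 = {aa, abb, ba, bb}
L2 = {aa, ab, abb, ba, bb}
Checking each string in L1 against L2:
  'aa': in L2? Yes
  'abb': in L2? Yes
  'ba': in L2? Yes
  'bb': in L2? Yes
Intersection = {aa, abb, ba, bb}
|L1 ∩ L2| = 4

4


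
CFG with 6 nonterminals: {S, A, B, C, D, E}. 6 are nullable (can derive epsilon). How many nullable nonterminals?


Nonterminals: {S, A, B, C, D, E}
A nonterminal is nullable if it can derive epsilon
Counting nullable nonterminals: 6
Total nullable = 6

6


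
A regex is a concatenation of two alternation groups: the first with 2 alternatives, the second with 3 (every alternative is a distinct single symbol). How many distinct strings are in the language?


First group: 2 alternatives
Second group: 3 alternatives
Concatenation: each choice from group 1 pairs with each from group 2
Total = 2 x 3 = 6

6


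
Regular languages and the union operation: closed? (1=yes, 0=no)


Regular languages are closed under all standard operations:
- Union: Yes (product construction)
- Intersection: Yes (product construction)
- Complement: Yes (swap accept/reject)
- Concatenation: Yes (NFA construction)
Operation: union -> Closed

1


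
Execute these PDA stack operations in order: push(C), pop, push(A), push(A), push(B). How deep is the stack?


Tracing stack operations:
  push(C) -> stack = [C], depth=1
  pop -> removed C, stack = [], depth=0
  push(A) -> stack = [A], depth=1
  push(A) -> stack = [A,A], depth=2
  push(B) -> stack = [A,A,B], depth=3
Final depth = 3

3


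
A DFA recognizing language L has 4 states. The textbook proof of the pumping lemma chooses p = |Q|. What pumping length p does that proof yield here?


Pumping lemma for regular languages (standard proof):
Take p = |Q|, the number of DFA states.
Any string of length >= |Q| passes through |Q|+1 states while reading its first |Q| symbols,
so by pigeonhole some state repeats, giving the loop that can be pumped.
Here |Q| = 4
Therefore the proof uses p = 4

4


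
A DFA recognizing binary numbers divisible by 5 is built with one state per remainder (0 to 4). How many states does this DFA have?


Divisibility by 5 is tracked via the remainder mod 5: 0, 1, ..., 4
The construction assigns one state to each remainder
Number of remainders = 5

5


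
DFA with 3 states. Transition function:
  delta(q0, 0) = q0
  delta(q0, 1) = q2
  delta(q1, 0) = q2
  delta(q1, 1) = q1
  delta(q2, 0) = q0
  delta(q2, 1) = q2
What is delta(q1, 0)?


Looking up transition function:
delta(q1, 0) in the table
Row: q1, Column: 0
Result: q2

q2


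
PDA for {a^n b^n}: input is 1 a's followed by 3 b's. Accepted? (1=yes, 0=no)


Language requires equal numbers of a's and b's
PDA pushes for each 'a', pops for each 'b'
Number of a's = 1
Number of b's = 3
1 != 3 -> Reject

0


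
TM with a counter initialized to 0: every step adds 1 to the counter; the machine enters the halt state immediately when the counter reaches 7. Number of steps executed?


Counter starts at 0. Counting sequence:
  Step 1: counter = 1
  Step 2: counter = 2
  Step 3: counter = 3
  Step 4: counter = 4
  Step 5: counter = 5
  Step 6: counter = 6
  Step 7: counter = 7
Counter reached 7 -> halt
Total steps = 7

7


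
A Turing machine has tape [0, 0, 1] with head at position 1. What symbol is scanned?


Tape: [0, 0, 1]
Positions: 0 1 2
Values:    0 0 1
Head at position 1
tape[1] = 0

0


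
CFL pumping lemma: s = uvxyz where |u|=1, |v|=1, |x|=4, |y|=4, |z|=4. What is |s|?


|s| = |u| + |v| + |x| + |y| + |z|
= 1 + 1 + 4 + 4 + 4
= 2 + 4 + 8
= 6 + 8
= 14

14


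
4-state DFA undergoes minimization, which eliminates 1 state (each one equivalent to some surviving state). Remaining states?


Original DFA: 4 states
Redundant states removed: 1
Minimized states = original - removed
= 4 - 1
= 3

3


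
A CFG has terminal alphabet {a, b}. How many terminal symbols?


Terminal symbols: a, b
Counting each: a (#1), b (#2)
Total = 2

2


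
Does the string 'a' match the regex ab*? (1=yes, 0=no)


Pattern: ab*
String: 'a'
Pattern requires: exactly one 'a' followed by zero or more 'b's
First char is 'a' -> OK
Rest '': all b's? Yes
Result: 1

1


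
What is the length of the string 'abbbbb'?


String: 'abbbbb'
Counting characters:
  'a' appears 1 time(s)
  'b' appears 5 time(s)
Total length = 1 + 5 = 6

6


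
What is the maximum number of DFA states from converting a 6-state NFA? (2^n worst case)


NFA has 6 states
Subset construction: each DFA state = subset of NFA states
Maximum subsets = 2^6
2^6 = 64

64


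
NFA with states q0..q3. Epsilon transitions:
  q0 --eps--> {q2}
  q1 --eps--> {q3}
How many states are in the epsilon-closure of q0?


Starting from q0
Initialize closure = {q0}
Follow epsilon from q0 -> add q2
Final closure: {q0, q2}
Size = 2

2


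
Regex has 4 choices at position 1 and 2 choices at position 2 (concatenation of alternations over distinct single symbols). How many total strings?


First group: 4 alternatives
Second group: 2 alternatives
Concatenation: each choice from group 1 pairs with each from group 2
Total = 4 x 2 = 8

8


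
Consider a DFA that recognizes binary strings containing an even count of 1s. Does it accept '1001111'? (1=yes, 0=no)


DFA has 2 states: q_even (start, accept=yes) and q_odd
Processing string '1001111' character by character:
  Position 0: read '1', 1-count=1 -> q_odd
  Position 1: read '0', 1-count=1 -> q_odd (no change)
  Position 2: read '0', 1-count=1 -> q_odd (no change)
  Position 3: read '1', 1-count=2 -> q_even
  Position 4: read '1', 1-count=3 -> q_odd
  Position 5: read '1', 1-count=4 -> q_even
  Position 6: read '1', 1-count=5 -> q_odd
Final state: q_odd, total 1s = 5 (odd); the DFA requires an even count -> reject

0


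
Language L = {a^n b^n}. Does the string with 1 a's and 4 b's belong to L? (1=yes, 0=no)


Language requires equal numbers of a's and b's
PDA pushes for each 'a', pops for each 'b'
Number of a's = 1
Number of b's = 4
1 != 4 -> Reject

0


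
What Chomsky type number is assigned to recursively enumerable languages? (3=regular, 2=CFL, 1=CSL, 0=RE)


Chomsky hierarchy levels:
  Type 3: Regular (DFA/NFA/regex)
  Type 2: Context-free (PDA)
  Type 1: Context-sensitive
  Type 0: Recursively enumerable (TM)
'recursively enumerable' corresponds to Type 0

0


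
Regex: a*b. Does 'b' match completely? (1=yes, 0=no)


Pattern: a*b
String: 'b'
Pattern requires: zero or more 'a's followed by exactly one 'b'
Found 0 leading 'a's
Remaining: 'b'
Remaining is exactly 'b' -> match
Result: 1

1


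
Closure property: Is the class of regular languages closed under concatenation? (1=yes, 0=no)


Regular languages are closed under all standard operations:
- Union: Yes (product construction)
- Intersection: Yes (product construction)
- Complement: Yes (swap accept/reject)
- Concatenation: Yes (NFA construction)
Operation: concatenation -> Closed

1


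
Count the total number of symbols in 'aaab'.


String: 'aaab'
Counting characters:
  'a' appears 3 time(s)
  'b' appears 1 time(s)
Total length = 3 + 1 = 4

4


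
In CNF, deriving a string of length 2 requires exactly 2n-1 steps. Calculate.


Chomsky Normal Form derivation:
String length n = 2
Each step either:
  - Splits a nonterminal into two (n-1 such steps)
  - Converts a nonterminal to terminal (n such steps)
Total = (n-1) + n = 2n - 1
= 2(2) - 1
= 4 - 1
= 3

3


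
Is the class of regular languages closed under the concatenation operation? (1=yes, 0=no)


Regular languages are closed under:
- Union (DFA product construction)
- Intersection (DFA product construction)
- Complement (swap accept/reject states)
- Concatenation (NFA construction)
- Kleene star (NFA construction)
concatenation is in this list
Therefore: closed

1


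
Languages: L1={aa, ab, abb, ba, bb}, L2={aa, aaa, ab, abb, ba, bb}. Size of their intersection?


L1 = {aa, ab, abb, ba, bb}
L2 = {aa, aaa, ab, abb, ba, bb}
Checking each string in L1 against L2:
  'aa': in L2? Yes
  'ab': in L2? Yes
  'abb': in L2? Yes
  'ba': in L2? Yes
  'bb': in L2? Yes
Intersection = {aa, ab, abb, ba, bb}
|L1 ∩ L2| = 5

5


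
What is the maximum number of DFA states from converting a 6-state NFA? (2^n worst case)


NFA has 6 states
Subset construction: each DFA state = subset of NFA states
Maximum subsets = 2^6
2^6 = 64

64


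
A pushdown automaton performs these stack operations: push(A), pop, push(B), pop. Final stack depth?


Tracing stack operations:
  push(A) -> stack = [A], depth=1
  pop -> removed A, stack = [], depth=0
  push(B) -> stack = [B], depth=1
  pop -> removed B, stack = [], depth=0
Final depth = 0

0


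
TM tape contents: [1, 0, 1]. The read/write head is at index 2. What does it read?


Tape: [1, 0, 1]
Positions: 0 1 2
Values:    1 0 1
Head at position 2
tape[2] = 1

1


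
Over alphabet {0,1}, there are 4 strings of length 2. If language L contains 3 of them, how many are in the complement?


Alphabet: {0,1}
String length: 2
Total strings of length 2 = 2^2 = 4
Strings in L = 3
Complement = total - |L|
= 4 - 3
= 1

1


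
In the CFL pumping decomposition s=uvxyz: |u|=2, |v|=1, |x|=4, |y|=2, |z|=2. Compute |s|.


|s| = |u| + |v| + |x| + |y| + |z|
= 2 + 1 + 4 + 2 + 2
= 3 + 4 + 4
= 7 + 4
= 11

11


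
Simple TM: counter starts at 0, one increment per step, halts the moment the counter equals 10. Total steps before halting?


Counter starts at 0. Counting sequence:
  Step 1: counter = 1
  Step 2: counter = 2
  Step 3: counter = 3
  Step 4: counter = 4
  Step 5: counter = 5
  Step 6: counter = 6
  ...
  Step 10: counter = 10
Counter reached 10 -> halt
Total steps = 10

10


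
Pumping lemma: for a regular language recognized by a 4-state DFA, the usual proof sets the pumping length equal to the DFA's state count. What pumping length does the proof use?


Pumping lemma for regular languages (standard proof):
Take p = |Q|, the number of DFA states.
Any string of length >= |Q| passes through |Q|+1 states while reading its first |Q| symbols,
so by pigeonhole some state repeats, giving the loop that can be pumped.
Here |Q| = 4
Therefore the proof uses p = 4

4


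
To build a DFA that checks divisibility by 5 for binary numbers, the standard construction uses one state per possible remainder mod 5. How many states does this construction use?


Divisibility by 5 is tracked via the remainder mod 5: 0, 1, ..., 4
The construction assigns one state to each remainder
Number of remainders = 5

5


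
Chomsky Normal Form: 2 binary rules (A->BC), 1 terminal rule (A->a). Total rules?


CNF allows two rule forms:
  A -> BC (binary): 2 rules
  A -> a (terminal): 1 rule
Total = 2 + 1 = 3

3


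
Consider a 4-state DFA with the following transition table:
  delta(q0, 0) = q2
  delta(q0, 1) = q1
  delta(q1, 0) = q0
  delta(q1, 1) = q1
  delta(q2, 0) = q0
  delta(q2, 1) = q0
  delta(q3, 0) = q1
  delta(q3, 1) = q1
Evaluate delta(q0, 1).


Looking up transition function:
delta(q0, 1) in the table
Row: q0, Column: 1
Result: q1

q1


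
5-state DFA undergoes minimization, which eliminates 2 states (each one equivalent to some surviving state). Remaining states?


Original DFA: 5 states
Redundant states removed: 2
Minimized states = original - removed
= 5 - 2
= 3

3


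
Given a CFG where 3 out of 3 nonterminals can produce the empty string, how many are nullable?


Nonterminals: {S, A, B}
A nonterminal is nullable if it can derive epsilon
Counting nullable nonterminals: 3
Total nullable = 3

3


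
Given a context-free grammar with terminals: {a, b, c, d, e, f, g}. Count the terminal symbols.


Terminal symbols: a, b, c, d, e, f, g
Counting each: a (#1), b (#2), c (#3), d (#4), e (#5), f (#6), g (#7)
Total = 7

7


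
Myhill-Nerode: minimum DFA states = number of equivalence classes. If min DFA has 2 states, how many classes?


Myhill-Nerode theorem:
Number of equivalence classes = number of states in minimal DFA
Minimal DFA states = 2
Therefore equivalence classes = 2

2


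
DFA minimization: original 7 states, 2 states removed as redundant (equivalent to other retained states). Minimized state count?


Original DFA: 7 states
Redundant states removed: 2
Minimized states = original - removed
= 7 - 2
= 5

5


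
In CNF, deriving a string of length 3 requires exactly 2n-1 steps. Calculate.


Chomsky Normal Form derivation:
String length n = 3
Each step either:
  - Splits a nonterminal into two (n-1 such steps)
  - Converts a nonterminal to terminal (n such steps)
Total = (n-1) + n = 2n - 1
= 2(3) - 1
= 6 - 1
= 5

5


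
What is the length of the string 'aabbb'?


String: 'aabbb'
Counting characters:
  'a' appears 2 time(s)
  'b' appears 3 time(s)
Total length = 2 + 3 = 5

5


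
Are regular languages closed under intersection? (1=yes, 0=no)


Regular languages are closed under all standard operations:
- Union: Yes (product construction)
- Intersection: Yes (product construction)
- Complement: Yes (swap accept/reject)
- Concatenation: Yes (NFA construction)
Operation: intersection -> Closed

1


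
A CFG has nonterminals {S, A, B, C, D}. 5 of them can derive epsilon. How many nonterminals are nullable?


Nonterminals: {S, A, B, C, D}
A nonterminal is nullable if it can derive epsilon
Counting nullable nonterminals: 5
Total nullable = 5

5


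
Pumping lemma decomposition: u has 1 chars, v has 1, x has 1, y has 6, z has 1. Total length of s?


|s| = |u| + |v| + |x| + |y| + |z|
= 1 + 1 + 1 + 6 + 1
= 2 + 1 + 7
= 3 + 7
= 10

10
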